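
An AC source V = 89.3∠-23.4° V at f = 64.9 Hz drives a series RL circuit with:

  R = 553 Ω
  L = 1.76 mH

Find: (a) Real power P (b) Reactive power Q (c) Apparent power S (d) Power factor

Step 1 — Angular frequency: ω = 2π·f = 2π·64.9 = 407.8 rad/s.
Step 2 — Component impedances:
  R: Z = R = 553 Ω
  L: Z = jωL = j·407.8·0.00176 = 0 + j0.7177 Ω
Step 3 — Series combination: Z_total = R + L = 553 + j0.7177 Ω = 553∠0.1° Ω.
Step 4 — Source phasor: V = 89.3∠-23.4° V = 81.96 - j35.47 V.
Step 5 — Current: I = V / Z = 0.1481 - j0.06432 A = 0.1615∠-23.5° A.
Step 6 — Complex power: S = V·I* = 14.42 + j0.01871 VA.
Step 7 — Real power: P = Re(S) = 14.42 W.
Step 8 — Reactive power: Q = Im(S) = 0.01871 VAR.
Step 9 — Apparent power: |S| = 14.42 VA.
Step 10 — Power factor: PF = P/|S| = 1 (lagging).

(a) P = 14.42 W  (b) Q = 0.01871 VAR  (c) S = 14.42 VA  (d) PF = 1 (lagging)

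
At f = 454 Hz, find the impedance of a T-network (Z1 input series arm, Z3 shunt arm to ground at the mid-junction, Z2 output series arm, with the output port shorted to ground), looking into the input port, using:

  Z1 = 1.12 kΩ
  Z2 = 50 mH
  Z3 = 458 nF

Step 1 — Angular frequency: ω = 2π·f = 2π·454 = 2853 rad/s.
Step 2 — Component impedances:
  Z1: Z = R = 1120 Ω
  Z2: Z = jωL = j·2853·0.05 = 0 + j142.6 Ω
  Z3: Z = 1/(jωC) = -j/(ω·C) = 0 - j765.4 Ω
Step 3 — With the output port shorted to ground, the output series arm Z2 runs from the junction to ground; the shunt arm Z3 also runs from the junction to ground. They appear in parallel: Z3 || Z2 = 0 + j175.3 Ω.
Step 4 — Series with input arm Z1: Z_in = Z1 + (Z3 || Z2) = 1120 + j175.3 Ω = 1134∠8.9° Ω.

Z = 1120 + j175.3 Ω = 1134∠8.9° Ω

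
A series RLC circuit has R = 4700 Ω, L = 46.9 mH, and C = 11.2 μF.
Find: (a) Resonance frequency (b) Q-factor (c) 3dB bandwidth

Step 1 — Resonance: ω₀ = 1/√(LC) = 1/√(0.0469·1.12e-05) = 1380 rad/s.
Step 2 — f₀ = ω₀/(2π) = 219.6 Hz.
Step 3 — Series Q: Q = ω₀L/R = 1380·0.0469/4700 = 0.01377.
Step 4 — Bandwidth: Δω = ω₀/Q = 1.002e+05 rad/s; BW = Δω/(2π) = 1.595e+04 Hz.

(a) f₀ = 219.6 Hz  (b) Q = 0.01377  (c) BW = 1.595e+04 Hz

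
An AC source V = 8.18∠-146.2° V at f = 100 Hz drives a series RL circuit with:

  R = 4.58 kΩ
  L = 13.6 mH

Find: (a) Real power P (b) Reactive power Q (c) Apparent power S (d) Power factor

Step 1 — Angular frequency: ω = 2π·f = 2π·100 = 628.3 rad/s.
Step 2 — Component impedances:
  R: Z = R = 4580 Ω
  L: Z = jωL = j·628.3·0.0136 = 0 + j8.545 Ω
Step 3 — Series combination: Z_total = R + L = 4580 + j8.545 Ω = 4580∠0.1° Ω.
Step 4 — Source phasor: V = 8.18∠-146.2° V = -6.797 - j4.55 V.
Step 5 — Current: I = V / Z = -0.001486 - j0.0009908 A = 0.001786∠-146.3° A.
Step 6 — Complex power: S = V·I* = 0.01461 + j2.726e-05 VA.
Step 7 — Real power: P = Re(S) = 0.01461 W.
Step 8 — Reactive power: Q = Im(S) = 2.726e-05 VAR.
Step 9 — Apparent power: |S| = 0.01461 VA.
Step 10 — Power factor: PF = P/|S| = 1 (lagging).

(a) P = 0.01461 W  (b) Q = 2.726e-05 VAR  (c) S = 0.01461 VA  (d) PF = 1 (lagging)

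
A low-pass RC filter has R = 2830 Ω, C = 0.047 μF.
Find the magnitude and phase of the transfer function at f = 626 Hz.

Step 1 — Angular frequency: ω = 2π·626 = 3933 rad/s.
Step 2 — Transfer function: H(jω) = 1/(1 + jωRC).
Step 3 — Denominator: 1 + jωRC = 1 + j·3933·2830·4.7e-08 = 1 + j0.5232.
Step 4 — H = 0.7851 - j0.4107.
Step 5 — Magnitude: |H| = 0.8861 (-1.1 dB); phase: φ = -27.6°.

|H| = 0.8861 (-1.1 dB), φ = -27.6°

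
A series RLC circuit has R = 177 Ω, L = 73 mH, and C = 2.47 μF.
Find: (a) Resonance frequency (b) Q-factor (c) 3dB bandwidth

Step 1 — Resonance condition Im(Z)=0 gives ω₀ = 1/√(LC).
Step 2 — ω₀ = 1/√(0.073·2.47e-06) = 2355 rad/s.
Step 3 — f₀ = ω₀/(2π) = 374.8 Hz.
Step 4 — Series Q: Q = ω₀L/R = 2355·0.073/177 = 0.9713.
Step 5 — 3dB bandwidth: Δω = ω₀/Q = 2425 rad/s; BW = Δω/(2π) = 385.9 Hz.

(a) f₀ = 374.8 Hz  (b) Q = 0.9713  (c) BW = 385.9 Hz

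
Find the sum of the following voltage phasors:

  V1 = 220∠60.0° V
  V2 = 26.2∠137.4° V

Step 1 — Convert each phasor to rectangular form:
  V1 = 220·(cos(60.0°) + j·sin(60.0°)) = 110 + j190.5 V
  V2 = 26.2·(cos(137.4°) + j·sin(137.4°)) = -19.29 + j17.73 V
Step 2 — Sum components: V_total = 90.71 + j208.3 V.
Step 3 — Convert to polar: |V_total| = 227.2 V, ∠V_total = 66.5°.

V_total = 227.2∠66.5° V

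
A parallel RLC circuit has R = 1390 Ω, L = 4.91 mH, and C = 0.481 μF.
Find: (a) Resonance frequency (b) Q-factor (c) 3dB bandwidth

Step 1 — Resonance: ω₀ = 1/√(LC) = 1/√(0.00491·4.81e-07) = 2.058e+04 rad/s.
Step 2 — f₀ = ω₀/(2π) = 3275 Hz.
Step 3 — Parallel Q: Q = R/(ω₀L) = 1390/(2.058e+04·0.00491) = 13.76.
Step 4 — Bandwidth: Δω = ω₀/Q = 1496 rad/s; BW = Δω/(2π) = 238 Hz.

(a) f₀ = 3275 Hz  (b) Q = 13.76  (c) BW = 238 Hz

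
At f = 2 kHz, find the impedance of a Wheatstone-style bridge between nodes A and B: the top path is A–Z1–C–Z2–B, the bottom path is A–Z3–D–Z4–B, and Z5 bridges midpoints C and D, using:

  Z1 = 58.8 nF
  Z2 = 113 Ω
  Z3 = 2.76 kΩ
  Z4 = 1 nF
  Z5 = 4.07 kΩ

Step 1 — Angular frequency: ω = 2π·f = 2π·2000 = 1.257e+04 rad/s.
Step 2 — Component impedances:
  Z1: Z = 1/(jωC) = -j/(ω·C) = 0 - j1353 Ω
  Z2: Z = R = 113 Ω
  Z3: Z = R = 2760 Ω
  Z4: Z = 1/(jωC) = -j/(ω·C) = 0 - j7.958e+04 Ω
  Z5: Z = R = 4070 Ω
Step 3 — Bridge requires nodal analysis (the Z5 bridge couples midpoints C and D, so the two paths cannot be reduced to a simple series/parallel combination). Setting node B to ground and injecting 1 A at node A, the 3-node admittance system at A, C, D solves to V_A = Z_AB = 366 - j1295 Ω = 1346∠-74.2° Ω.

Z = 366 - j1295 Ω = 1346∠-74.2° Ω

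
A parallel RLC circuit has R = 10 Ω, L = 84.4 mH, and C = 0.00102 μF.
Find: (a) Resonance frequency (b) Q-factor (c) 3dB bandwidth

Step 1 — Resonance: ω₀ = 1/√(LC) = 1/√(0.0844·1.02e-09) = 1.078e+05 rad/s.
Step 2 — f₀ = ω₀/(2π) = 1.715e+04 Hz.
Step 3 — Parallel Q: Q = R/(ω₀L) = 10/(1.078e+05·0.0844) = 0.001099.
Step 4 — Bandwidth: Δω = ω₀/Q = 9.804e+07 rad/s; BW = Δω/(2π) = 1.56e+07 Hz.

(a) f₀ = 1.715e+04 Hz  (b) Q = 0.001099  (c) BW = 1.56e+07 Hz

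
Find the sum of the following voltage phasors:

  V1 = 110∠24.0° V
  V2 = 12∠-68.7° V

Step 1 — Convert each phasor to rectangular form:
  V1 = 110·(cos(24.0°) + j·sin(24.0°)) = 100.5 + j44.74 V
  V2 = 12·(cos(-68.7°) + j·sin(-68.7°)) = 4.359 - j11.18 V
Step 2 — Sum components: V_total = 104.8 + j33.56 V.
Step 3 — Convert to polar: |V_total| = 110.1 V, ∠V_total = 17.7°.

V_total = 110.1∠17.7° V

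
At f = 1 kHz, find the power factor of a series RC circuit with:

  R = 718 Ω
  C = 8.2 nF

Step 1 — Angular frequency: ω = 2π·f = 2π·1000 = 6283 rad/s.
Step 2 — Component impedances:
  R: Z = R = 718 Ω
  C: Z = 1/(jωC) = -j/(ω·C) = 0 - j1.941e+04 Ω
Step 3 — Series combination: Z_total = R + C = 718 - j1.941e+04 Ω = 1.942e+04∠-87.9° Ω.
Step 4 — Power factor: PF = cos(φ) = Re(Z)/|Z| = 718/1.942e+04 = 0.03697.
Step 5 — Type: Im(Z) = -1.941e+04 ⇒ leading (phase φ = -87.9°).

PF = 0.03697 (leading, φ = -87.9°)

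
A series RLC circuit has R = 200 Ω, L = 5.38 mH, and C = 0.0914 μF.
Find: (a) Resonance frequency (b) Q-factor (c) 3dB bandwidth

Step 1 — Resonance: ω₀ = 1/√(LC) = 1/√(0.00538·9.14e-08) = 4.51e+04 rad/s.
Step 2 — f₀ = ω₀/(2π) = 7177 Hz.
Step 3 — Series Q: Q = ω₀L/R = 4.51e+04·0.00538/200 = 1.213.
Step 4 — Bandwidth: Δω = ω₀/Q = 3.717e+04 rad/s; BW = Δω/(2π) = 5917 Hz.

(a) f₀ = 7177 Hz  (b) Q = 1.213  (c) BW = 5917 Hz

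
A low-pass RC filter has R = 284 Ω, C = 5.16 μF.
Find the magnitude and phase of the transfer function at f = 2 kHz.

Step 1 — Angular frequency: ω = 2π·2000 = 1.257e+04 rad/s.
Step 2 — Transfer function: H(jω) = 1/(1 + jωRC).
Step 3 — Denominator: 1 + jωRC = 1 + j·1.257e+04·284·5.16e-06 = 1 + j18.42.
Step 4 — H = 0.00294 - j0.05414.
Step 5 — Magnitude: |H| = 0.05422 (-25.3 dB); phase: φ = -86.9°.

|H| = 0.05422 (-25.3 dB), φ = -86.9°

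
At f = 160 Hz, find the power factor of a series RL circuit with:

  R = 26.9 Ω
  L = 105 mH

Step 1 — Angular frequency: ω = 2π·f = 2π·160 = 1005 rad/s.
Step 2 — Component impedances:
  R: Z = R = 26.9 Ω
  L: Z = jωL = j·1005·0.105 = 0 + j105.6 Ω
Step 3 — Series combination: Z_total = R + L = 26.9 + j105.6 Ω = 108.9∠75.7° Ω.
Step 4 — Power factor: PF = cos(φ) = Re(Z)/|Z| = 26.9/108.93 = 0.2469.
Step 5 — Type: Im(Z) = 105.6 ⇒ lagging (phase φ = 75.7°).

PF = 0.2469 (lagging, φ = 75.7°)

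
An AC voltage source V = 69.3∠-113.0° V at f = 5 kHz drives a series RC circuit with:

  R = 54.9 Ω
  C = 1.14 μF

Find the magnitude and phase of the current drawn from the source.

Step 1 — Angular frequency: ω = 2π·f = 2π·5000 = 3.142e+04 rad/s.
Step 2 — Component impedances:
  R: Z = R = 54.9 Ω
  C: Z = 1/(jωC) = -j/(ω·C) = 0 - j27.92 Ω
Step 3 — Series combination: Z_total = R + C = 54.9 - j27.92 Ω = 61.59∠-27.0° Ω.
Step 4 — Source phasor: V = 69.3∠-113.0° V = -27.08 - j63.79 V.
Step 5 — Ohm's law: I = V / Z_total = (-27.08 - j63.79) / (54.9 - j27.92) = 0.07766 - j1.122 A.
Step 6 — Convert to polar: |I| = 1.125 A, ∠I = -86.0°.

I = 1.125∠-86.0° A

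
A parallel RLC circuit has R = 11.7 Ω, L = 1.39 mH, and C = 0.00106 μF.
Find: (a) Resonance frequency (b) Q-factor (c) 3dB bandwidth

Step 1 — Resonance: ω₀ = 1/√(LC) = 1/√(0.00139·1.06e-09) = 8.238e+05 rad/s.
Step 2 — f₀ = ω₀/(2π) = 1.311e+05 Hz.
Step 3 — Parallel Q: Q = R/(ω₀L) = 11.7/(8.238e+05·0.00139) = 0.01022.
Step 4 — Bandwidth: Δω = ω₀/Q = 8.063e+07 rad/s; BW = Δω/(2π) = 1.283e+07 Hz.

(a) f₀ = 1.311e+05 Hz  (b) Q = 0.01022  (c) BW = 1.283e+07 Hz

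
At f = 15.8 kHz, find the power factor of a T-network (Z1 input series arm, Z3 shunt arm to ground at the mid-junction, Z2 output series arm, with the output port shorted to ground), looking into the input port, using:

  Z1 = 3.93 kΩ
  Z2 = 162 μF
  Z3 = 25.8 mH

Step 1 — Angular frequency: ω = 2π·f = 2π·1.58e+04 = 9.927e+04 rad/s.
Step 2 — Component impedances:
  Z1: Z = R = 3930 Ω
  Z2: Z = 1/(jωC) = -j/(ω·C) = 0 - j0.06218 Ω
  Z3: Z = jωL = j·9.927e+04·0.0258 = 0 + j2561 Ω
Step 3 — With the output port shorted to ground, the output series arm Z2 runs from the junction to ground; the shunt arm Z3 also runs from the junction to ground. They appear in parallel: Z3 || Z2 = 0 - j0.06218 Ω.
Step 4 — Series with input arm Z1: Z_in = Z1 + (Z3 || Z2) = 3930 - j0.06218 Ω = 3930∠-0.0° Ω.
Step 5 — Power factor: PF = cos(φ) = Re(Z)/|Z| = 3930/3930 = 1.
Step 6 — Type: Im(Z) = -0.06218 ⇒ leading (phase φ = -0.0°).

PF = 1 (leading, φ = -0.0°)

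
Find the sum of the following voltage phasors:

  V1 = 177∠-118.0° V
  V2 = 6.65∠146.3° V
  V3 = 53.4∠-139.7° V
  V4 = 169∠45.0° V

Step 1 — Convert each phasor to rectangular form:
  V1 = 177·(cos(-118.0°) + j·sin(-118.0°)) = -83.1 - j156.3 V
  V2 = 6.65·(cos(146.3°) + j·sin(146.3°)) = -5.532 + j3.69 V
  V3 = 53.4·(cos(-139.7°) + j·sin(-139.7°)) = -40.73 - j34.54 V
  V4 = 169·(cos(45.0°) + j·sin(45.0°)) = 119.5 + j119.5 V
Step 2 — Sum components: V_total = -9.854 - j67.63 V.
Step 3 — Convert to polar: |V_total| = 68.34 V, ∠V_total = -98.3°.

V_total = 68.34∠-98.3° V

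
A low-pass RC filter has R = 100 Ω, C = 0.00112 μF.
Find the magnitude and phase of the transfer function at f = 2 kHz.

Step 1 — Angular frequency: ω = 2π·2000 = 1.257e+04 rad/s.
Step 2 — Transfer function: H(jω) = 1/(1 + jωRC).
Step 3 — Denominator: 1 + jωRC = 1 + j·1.257e+04·100·1.12e-09 = 1 + j0.001407.
Step 4 — H = 1 - j0.001407.
Step 5 — Magnitude: |H| = 1 (-0.0 dB); phase: φ = -0.1°.

|H| = 1 (-0.0 dB), φ = -0.1°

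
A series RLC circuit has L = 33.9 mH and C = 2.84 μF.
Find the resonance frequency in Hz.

Step 1 — Resonance condition Im(Z)=0 gives ω₀ = 1/√(LC).
Step 2 — ω₀ = 1/√(0.0339·2.84e-06) = 3223 rad/s.
Step 3 — f₀ = ω₀/(2π) = 512.9 Hz.

f₀ = 512.9 Hz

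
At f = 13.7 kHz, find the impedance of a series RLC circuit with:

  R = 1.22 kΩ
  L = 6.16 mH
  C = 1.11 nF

Step 1 — Angular frequency: ω = 2π·f = 2π·1.37e+04 = 8.608e+04 rad/s.
Step 2 — Component impedances:
  R: Z = R = 1220 Ω
  L: Z = jωL = j·8.608e+04·0.00616 = 0 + j530.3 Ω
  C: Z = 1/(jωC) = -j/(ω·C) = 0 - j1.047e+04 Ω
Step 3 — Series combination: Z_total = R + L + C = 1220 - j9936 Ω = 1.001e+04∠-83.0° Ω.

Z = 1220 - j9936 Ω = 1.001e+04∠-83.0° Ω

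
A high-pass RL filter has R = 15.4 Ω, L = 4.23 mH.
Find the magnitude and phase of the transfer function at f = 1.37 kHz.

Step 1 — Angular frequency: ω = 2π·1370 = 8608 rad/s.
Step 2 — Transfer function: H(jω) = jωL/(R + jωL).
Step 3 — Numerator jωL = j·36.41; denominator R + jωL = 15.4 + j36.41.
Step 4 — H = 0.8483 + j0.3588.
Step 5 — Magnitude: |H| = 0.921 (-0.7 dB); phase: φ = 22.9°.

|H| = 0.921 (-0.7 dB), φ = 22.9°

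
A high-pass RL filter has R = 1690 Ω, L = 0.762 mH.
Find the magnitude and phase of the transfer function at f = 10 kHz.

Step 1 — Angular frequency: ω = 2π·1e+04 = 6.283e+04 rad/s.
Step 2 — Transfer function: H(jω) = jωL/(R + jωL).
Step 3 — Numerator jωL = j·47.88; denominator R + jωL = 1690 + j47.88.
Step 4 — H = 0.000802 + j0.02831.
Step 5 — Magnitude: |H| = 0.02832 (-31.0 dB); phase: φ = 88.4°.

|H| = 0.02832 (-31.0 dB), φ = 88.4°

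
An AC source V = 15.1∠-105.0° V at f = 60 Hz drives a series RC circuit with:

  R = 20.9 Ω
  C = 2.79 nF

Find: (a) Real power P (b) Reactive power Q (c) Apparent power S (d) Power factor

Step 1 — Angular frequency: ω = 2π·f = 2π·60 = 377 rad/s.
Step 2 — Component impedances:
  R: Z = R = 20.9 Ω
  C: Z = 1/(jωC) = -j/(ω·C) = 0 - j9.507e+05 Ω
Step 3 — Series combination: Z_total = R + C = 20.9 - j9.507e+05 Ω = 9.507e+05∠-90.0° Ω.
Step 4 — Source phasor: V = 15.1∠-105.0° V = -3.908 - j14.59 V.
Step 5 — Current: I = V / Z = 1.534e-05 - j4.111e-06 A = 1.588e-05∠-15.0° A.
Step 6 — Complex power: S = V·I* = 5.272e-09 - j0.0002398 VA.
Step 7 — Real power: P = Re(S) = 5.272e-09 W.
Step 8 — Reactive power: Q = Im(S) = -0.0002398 VAR.
Step 9 — Apparent power: |S| = 0.0002398 VA.
Step 10 — Power factor: PF = P/|S| = 2.198e-05 (leading).

(a) P = 5.272e-09 W  (b) Q = -0.0002398 VAR  (c) S = 0.0002398 VA  (d) PF = 2.198e-05 (leading)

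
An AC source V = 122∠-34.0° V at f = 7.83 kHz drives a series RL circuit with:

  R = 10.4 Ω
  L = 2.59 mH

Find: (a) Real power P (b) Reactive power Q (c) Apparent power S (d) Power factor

Step 1 — Angular frequency: ω = 2π·f = 2π·7830 = 4.92e+04 rad/s.
Step 2 — Component impedances:
  R: Z = R = 10.4 Ω
  L: Z = jωL = j·4.92e+04·0.00259 = 0 + j127.4 Ω
Step 3 — Series combination: Z_total = R + L = 10.4 + j127.4 Ω = 127.8∠85.3° Ω.
Step 4 — Source phasor: V = 122∠-34.0° V = 101.1 - j68.22 V.
Step 5 — Current: I = V / Z = -0.4675 - j0.8319 A = 0.9543∠-119.3° A.
Step 6 — Complex power: S = V·I* = 9.471 + j116 VA.
Step 7 — Real power: P = Re(S) = 9.471 W.
Step 8 — Reactive power: Q = Im(S) = 116 VAR.
Step 9 — Apparent power: |S| = 116.4 VA.
Step 10 — Power factor: PF = P/|S| = 0.08135 (lagging).

(a) P = 9.471 W  (b) Q = 116 VAR  (c) S = 116.4 VA  (d) PF = 0.08135 (lagging)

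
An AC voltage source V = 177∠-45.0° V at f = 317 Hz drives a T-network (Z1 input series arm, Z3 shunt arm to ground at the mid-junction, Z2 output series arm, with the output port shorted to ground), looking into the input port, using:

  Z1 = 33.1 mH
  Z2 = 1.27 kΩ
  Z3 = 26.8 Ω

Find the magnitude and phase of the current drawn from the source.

Step 1 — Angular frequency: ω = 2π·f = 2π·317 = 1992 rad/s.
Step 2 — Component impedances:
  Z1: Z = jωL = j·1992·0.0331 = 0 + j65.93 Ω
  Z2: Z = R = 1270 Ω
  Z3: Z = R = 26.8 Ω
Step 3 — With the output port shorted to ground, the output series arm Z2 runs from the junction to ground; the shunt arm Z3 also runs from the junction to ground. They appear in parallel: Z3 || Z2 = 26.25 Ω.
Step 4 — Series with input arm Z1: Z_in = Z1 + (Z3 || Z2) = 26.25 + j65.93 Ω = 70.96∠68.3° Ω.
Step 5 — Source phasor: V = 177∠-45.0° V = 125.2 - j125.2 V.
Step 6 — Ohm's law: I = V / Z_total = (125.2 - j125.2) / (26.25 + j65.93) = -0.9863 - j2.291 A.
Step 7 — Convert to polar: |I| = 2.494 A, ∠I = -113.3°.

I = 2.494∠-113.3° A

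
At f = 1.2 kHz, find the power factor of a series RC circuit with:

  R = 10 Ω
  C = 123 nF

Step 1 — Angular frequency: ω = 2π·f = 2π·1200 = 7540 rad/s.
Step 2 — Component impedances:
  R: Z = R = 10 Ω
  C: Z = 1/(jωC) = -j/(ω·C) = 0 - j1078 Ω
Step 3 — Series combination: Z_total = R + C = 10 - j1078 Ω = 1078∠-89.5° Ω.
Step 4 — Power factor: PF = cos(φ) = Re(Z)/|Z| = 10/1078.3 = 0.009274.
Step 5 — Type: Im(Z) = -1078 ⇒ leading (phase φ = -89.5°).

PF = 0.009274 (leading, φ = -89.5°)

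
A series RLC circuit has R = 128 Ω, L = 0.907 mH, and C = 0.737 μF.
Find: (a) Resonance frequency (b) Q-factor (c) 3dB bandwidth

Step 1 — Resonance condition Im(Z)=0 gives ω₀ = 1/√(LC).
Step 2 — ω₀ = 1/√(0.000907·7.37e-07) = 3.868e+04 rad/s.
Step 3 — f₀ = ω₀/(2π) = 6156 Hz.
Step 4 — Series Q: Q = ω₀L/R = 3.868e+04·0.000907/128 = 0.2741.
Step 5 — 3dB bandwidth: Δω = ω₀/Q = 1.411e+05 rad/s; BW = Δω/(2π) = 2.246e+04 Hz.

(a) f₀ = 6156 Hz  (b) Q = 0.2741  (c) BW = 2.246e+04 Hz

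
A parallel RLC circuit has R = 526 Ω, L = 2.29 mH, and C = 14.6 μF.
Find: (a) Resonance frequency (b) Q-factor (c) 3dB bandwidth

Step 1 — Resonance: ω₀ = 1/√(LC) = 1/√(0.00229·1.46e-05) = 5469 rad/s.
Step 2 — f₀ = ω₀/(2π) = 870.4 Hz.
Step 3 — Parallel Q: Q = R/(ω₀L) = 526/(5469·0.00229) = 42.
Step 4 — Bandwidth: Δω = ω₀/Q = 130.2 rad/s; BW = Δω/(2π) = 20.72 Hz.

(a) f₀ = 870.4 Hz  (b) Q = 42  (c) BW = 20.72 Hz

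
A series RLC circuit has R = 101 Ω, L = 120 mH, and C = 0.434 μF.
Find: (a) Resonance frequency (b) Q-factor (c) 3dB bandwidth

Step 1 — Resonance: ω₀ = 1/√(LC) = 1/√(0.12·4.34e-07) = 4382 rad/s.
Step 2 — f₀ = ω₀/(2π) = 697.4 Hz.
Step 3 — Series Q: Q = ω₀L/R = 4382·0.12/101 = 5.206.
Step 4 — Bandwidth: Δω = ω₀/Q = 841.7 rad/s; BW = Δω/(2π) = 134 Hz.

(a) f₀ = 697.4 Hz  (b) Q = 5.206  (c) BW = 134 Hz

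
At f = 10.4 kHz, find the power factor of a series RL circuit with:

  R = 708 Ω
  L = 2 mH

Step 1 — Angular frequency: ω = 2π·f = 2π·1.04e+04 = 6.535e+04 rad/s.
Step 2 — Component impedances:
  R: Z = R = 708 Ω
  L: Z = jωL = j·6.535e+04·0.002 = 0 + j130.7 Ω
Step 3 — Series combination: Z_total = R + L = 708 + j130.7 Ω = 720∠10.5° Ω.
Step 4 — Power factor: PF = cos(φ) = Re(Z)/|Z| = 708/719.96 = 0.9834.
Step 5 — Type: Im(Z) = 130.7 ⇒ lagging (phase φ = 10.5°).

PF = 0.9834 (lagging, φ = 10.5°)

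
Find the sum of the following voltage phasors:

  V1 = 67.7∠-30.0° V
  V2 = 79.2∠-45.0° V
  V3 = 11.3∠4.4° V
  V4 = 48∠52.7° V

Step 1 — Convert each phasor to rectangular form:
  V1 = 67.7·(cos(-30.0°) + j·sin(-30.0°)) = 58.63 - j33.85 V
  V2 = 79.2·(cos(-45.0°) + j·sin(-45.0°)) = 56 - j56 V
  V3 = 11.3·(cos(4.4°) + j·sin(4.4°)) = 11.27 + j0.8669 V
  V4 = 48·(cos(52.7°) + j·sin(52.7°)) = 29.09 + j38.18 V
Step 2 — Sum components: V_total = 155 - j50.8 V.
Step 3 — Convert to polar: |V_total| = 163.1 V, ∠V_total = -18.1°.

V_total = 163.1∠-18.1° V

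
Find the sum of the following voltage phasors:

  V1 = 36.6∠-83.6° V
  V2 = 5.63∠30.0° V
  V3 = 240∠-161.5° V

Step 1 — Convert each phasor to rectangular form:
  V1 = 36.6·(cos(-83.6°) + j·sin(-83.6°)) = 4.08 - j36.37 V
  V2 = 5.63·(cos(30.0°) + j·sin(30.0°)) = 4.876 + j2.815 V
  V3 = 240·(cos(-161.5°) + j·sin(-161.5°)) = -227.6 - j76.15 V
Step 2 — Sum components: V_total = -218.6 - j109.7 V.
Step 3 — Convert to polar: |V_total| = 244.6 V, ∠V_total = -153.4°.

V_total = 244.6∠-153.4° V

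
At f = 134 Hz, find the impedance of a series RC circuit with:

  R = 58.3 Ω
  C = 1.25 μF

Step 1 — Angular frequency: ω = 2π·f = 2π·134 = 841.9 rad/s.
Step 2 — Component impedances:
  R: Z = R = 58.3 Ω
  C: Z = 1/(jωC) = -j/(ω·C) = 0 - j950.2 Ω
Step 3 — Series combination: Z_total = R + C = 58.3 - j950.2 Ω = 952∠-86.5° Ω.

Z = 58.3 - j950.2 Ω = 952∠-86.5° Ω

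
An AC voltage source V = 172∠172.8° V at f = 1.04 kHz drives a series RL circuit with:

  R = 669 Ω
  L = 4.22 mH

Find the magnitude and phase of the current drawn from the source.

Step 1 — Angular frequency: ω = 2π·f = 2π·1040 = 6535 rad/s.
Step 2 — Component impedances:
  R: Z = R = 669 Ω
  L: Z = jωL = j·6535·0.00422 = 0 + j27.58 Ω
Step 3 — Series combination: Z_total = R + L = 669 + j27.58 Ω = 669.6∠2.4° Ω.
Step 4 — Source phasor: V = 172∠172.8° V = -170.6 + j21.56 V.
Step 5 — Ohm's law: I = V / Z_total = (-170.6 + j21.56) / (669 + j27.58) = -0.2533 + j0.04266 A.
Step 6 — Convert to polar: |I| = 0.2569 A, ∠I = 170.4°.

I = 0.2569∠170.4° A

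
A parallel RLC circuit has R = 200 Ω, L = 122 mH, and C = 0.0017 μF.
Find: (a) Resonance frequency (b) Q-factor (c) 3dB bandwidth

Step 1 — Resonance: ω₀ = 1/√(LC) = 1/√(0.122·1.7e-09) = 6.944e+04 rad/s.
Step 2 — f₀ = ω₀/(2π) = 1.105e+04 Hz.
Step 3 — Parallel Q: Q = R/(ω₀L) = 200/(6.944e+04·0.122) = 0.02361.
Step 4 — Bandwidth: Δω = ω₀/Q = 2.941e+06 rad/s; BW = Δω/(2π) = 4.681e+05 Hz.

(a) f₀ = 1.105e+04 Hz  (b) Q = 0.02361  (c) BW = 4.681e+05 Hz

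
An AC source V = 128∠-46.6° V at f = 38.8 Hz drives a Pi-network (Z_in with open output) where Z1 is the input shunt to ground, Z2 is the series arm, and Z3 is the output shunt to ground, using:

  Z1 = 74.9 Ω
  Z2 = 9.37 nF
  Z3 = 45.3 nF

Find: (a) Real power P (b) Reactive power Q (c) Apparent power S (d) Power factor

Step 1 — Angular frequency: ω = 2π·f = 2π·38.8 = 243.8 rad/s.
Step 2 — Component impedances:
  Z1: Z = R = 74.9 Ω
  Z2: Z = 1/(jωC) = -j/(ω·C) = 0 - j4.378e+05 Ω
  Z3: Z = 1/(jωC) = -j/(ω·C) = 0 - j9.055e+04 Ω
Step 3 — With open output, the series arm Z2 and the output shunt Z3 appear in series to ground: Z2 + Z3 = 0 - j5.283e+05 Ω.
Step 4 — Parallel with input shunt Z1: Z_in = Z1 || (Z2 + Z3) = 74.9 - j0.01062 Ω = 74.9∠-0.0° Ω.
Step 5 — Source phasor: V = 128∠-46.6° V = 87.95 - j93 V.
Step 6 — Current: I = V / Z = 1.174 - j1.242 A = 1.709∠-46.6° A.
Step 7 — Complex power: S = V·I* = 218.7 - j0.03101 VA.
Step 8 — Real power: P = Re(S) = 218.7 W.
Step 9 — Reactive power: Q = Im(S) = -0.03101 VAR.
Step 10 — Apparent power: |S| = 218.7 VA.
Step 11 — Power factor: PF = P/|S| = 1 (leading).

(a) P = 218.7 W  (b) Q = -0.03101 VAR  (c) S = 218.7 VA  (d) PF = 1 (leading)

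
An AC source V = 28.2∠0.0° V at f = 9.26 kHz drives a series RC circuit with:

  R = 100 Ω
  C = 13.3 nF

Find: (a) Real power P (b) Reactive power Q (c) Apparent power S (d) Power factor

Step 1 — Angular frequency: ω = 2π·f = 2π·9260 = 5.818e+04 rad/s.
Step 2 — Component impedances:
  R: Z = R = 100 Ω
  C: Z = 1/(jωC) = -j/(ω·C) = 0 - j1292 Ω
Step 3 — Series combination: Z_total = R + C = 100 - j1292 Ω = 1296∠-85.6° Ω.
Step 4 — Source phasor: V = 28.2∠0.0° V = 28.2 V.
Step 5 — Current: I = V / Z = 0.001679 + j0.02169 A = 0.02176∠85.6° A.
Step 6 — Complex power: S = V·I* = 0.04734 - j0.6117 VA.
Step 7 — Real power: P = Re(S) = 0.04734 W.
Step 8 — Reactive power: Q = Im(S) = -0.6117 VAR.
Step 9 — Apparent power: |S| = 0.6135 VA.
Step 10 — Power factor: PF = P/|S| = 0.07715 (leading).

(a) P = 0.04734 W  (b) Q = -0.6117 VAR  (c) S = 0.6135 VA  (d) PF = 0.07715 (leading)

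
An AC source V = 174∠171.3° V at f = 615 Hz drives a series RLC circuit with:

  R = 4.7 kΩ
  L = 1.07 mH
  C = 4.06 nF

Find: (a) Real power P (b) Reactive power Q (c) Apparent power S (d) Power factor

Step 1 — Angular frequency: ω = 2π·f = 2π·615 = 3864 rad/s.
Step 2 — Component impedances:
  R: Z = R = 4700 Ω
  L: Z = jωL = j·3864·0.00107 = 0 + j4.135 Ω
  C: Z = 1/(jωC) = -j/(ω·C) = 0 - j6.374e+04 Ω
Step 3 — Series combination: Z_total = R + L + C = 4700 - j6.374e+04 Ω = 6.391e+04∠-85.8° Ω.
Step 4 — Source phasor: V = 174∠171.3° V = -172 + j26.32 V.
Step 5 — Current: I = V / Z = -0.0006086 - j0.002654 A = 0.002723∠-102.9° A.
Step 6 — Complex power: S = V·I* = 0.03484 - j0.4724 VA.
Step 7 — Real power: P = Re(S) = 0.03484 W.
Step 8 — Reactive power: Q = Im(S) = -0.4724 VAR.
Step 9 — Apparent power: |S| = 0.4737 VA.
Step 10 — Power factor: PF = P/|S| = 0.07354 (leading).

(a) P = 0.03484 W  (b) Q = -0.4724 VAR  (c) S = 0.4737 VA  (d) PF = 0.07354 (leading)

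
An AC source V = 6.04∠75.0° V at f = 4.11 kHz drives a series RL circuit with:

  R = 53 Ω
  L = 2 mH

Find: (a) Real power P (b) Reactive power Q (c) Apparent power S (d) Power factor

Step 1 — Angular frequency: ω = 2π·f = 2π·4110 = 2.582e+04 rad/s.
Step 2 — Component impedances:
  R: Z = R = 53 Ω
  L: Z = jωL = j·2.582e+04·0.002 = 0 + j51.65 Ω
Step 3 — Series combination: Z_total = R + L = 53 + j51.65 Ω = 74∠44.3° Ω.
Step 4 — Source phasor: V = 6.04∠75.0° V = 1.563 + j5.834 V.
Step 5 — Current: I = V / Z = 0.07015 + j0.04172 A = 0.08162∠30.7° A.
Step 6 — Complex power: S = V·I* = 0.3531 + j0.3441 VA.
Step 7 — Real power: P = Re(S) = 0.3531 W.
Step 8 — Reactive power: Q = Im(S) = 0.3441 VAR.
Step 9 — Apparent power: |S| = 0.493 VA.
Step 10 — Power factor: PF = P/|S| = 0.7162 (lagging).

(a) P = 0.3531 W  (b) Q = 0.3441 VAR  (c) S = 0.493 VA  (d) PF = 0.7162 (lagging)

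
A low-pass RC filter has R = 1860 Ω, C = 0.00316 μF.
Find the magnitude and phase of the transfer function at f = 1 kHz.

Step 1 — Angular frequency: ω = 2π·1000 = 6283 rad/s.
Step 2 — Transfer function: H(jω) = 1/(1 + jωRC).
Step 3 — Denominator: 1 + jωRC = 1 + j·6283·1860·3.16e-09 = 1 + j0.03693.
Step 4 — H = 0.9986 - j0.03688.
Step 5 — Magnitude: |H| = 0.9993 (-0.0 dB); phase: φ = -2.1°.

|H| = 0.9993 (-0.0 dB), φ = -2.1°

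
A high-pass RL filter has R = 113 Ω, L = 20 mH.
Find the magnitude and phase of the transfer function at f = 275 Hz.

Step 1 — Angular frequency: ω = 2π·275 = 1728 rad/s.
Step 2 — Transfer function: H(jω) = jωL/(R + jωL).
Step 3 — Numerator jωL = j·34.56; denominator R + jωL = 113 + j34.56.
Step 4 — H = 0.08553 + j0.2797.
Step 5 — Magnitude: |H| = 0.2924 (-10.7 dB); phase: φ = 73.0°.

|H| = 0.2924 (-10.7 dB), φ = 73.0°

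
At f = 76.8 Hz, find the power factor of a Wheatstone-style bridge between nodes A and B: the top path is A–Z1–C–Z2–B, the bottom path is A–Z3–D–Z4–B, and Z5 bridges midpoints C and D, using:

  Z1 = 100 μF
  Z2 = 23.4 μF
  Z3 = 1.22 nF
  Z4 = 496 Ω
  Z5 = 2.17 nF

Step 1 — Angular frequency: ω = 2π·f = 2π·76.8 = 482.5 rad/s.
Step 2 — Component impedances:
  Z1: Z = 1/(jωC) = -j/(ω·C) = 0 - j20.72 Ω
  Z2: Z = 1/(jωC) = -j/(ω·C) = 0 - j88.56 Ω
  Z3: Z = 1/(jωC) = -j/(ω·C) = 0 - j1.699e+06 Ω
  Z4: Z = R = 496 Ω
  Z5: Z = 1/(jωC) = -j/(ω·C) = 0 - j9.55e+05 Ω
Step 3 — Bridge requires nodal analysis (the Z5 bridge couples midpoints C and D, so the two paths cannot be reduced to a simple series/parallel combination). Setting node B to ground and injecting 1 A at node A, the 3-node admittance system at A, C, D solves to V_A = Z_AB = 1.223e-05 - j109.3 Ω = 109.3∠-90.0° Ω.
Step 4 — Power factor: PF = cos(φ) = Re(Z)/|Z| = 1.2233e-05/109.27 = 1.12e-07.
Step 5 — Type: Im(Z) = -109.3 ⇒ leading (phase φ = -90.0°).

PF = 1.12e-07 (leading, φ = -90.0°)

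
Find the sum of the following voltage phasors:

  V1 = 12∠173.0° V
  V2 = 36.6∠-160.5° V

Step 1 — Convert each phasor to rectangular form:
  V1 = 12·(cos(173.0°) + j·sin(173.0°)) = -11.91 + j1.462 V
  V2 = 36.6·(cos(-160.5°) + j·sin(-160.5°)) = -34.5 - j12.22 V
Step 2 — Sum components: V_total = -46.41 - j10.75 V.
Step 3 — Convert to polar: |V_total| = 47.64 V, ∠V_total = -167.0°.

V_total = 47.64∠-167.0° V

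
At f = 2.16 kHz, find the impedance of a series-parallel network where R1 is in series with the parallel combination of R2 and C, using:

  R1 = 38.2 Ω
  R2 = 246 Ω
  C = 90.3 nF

Step 1 — Angular frequency: ω = 2π·f = 2π·2160 = 1.357e+04 rad/s.
Step 2 — Component impedances:
  R1: Z = R = 38.2 Ω
  R2: Z = R = 246 Ω
  C: Z = 1/(jωC) = -j/(ω·C) = 0 - j816 Ω
Step 3 — Parallel branch: R2 || C = 1/(1/R2 + 1/C) = 225.5 - j67.98 Ω.
Step 4 — Series with R1: Z_total = R1 + (R2 || C) = 263.7 - j67.98 Ω = 272.3∠-14.5° Ω.

Z = 263.7 - j67.98 Ω = 272.3∠-14.5° Ω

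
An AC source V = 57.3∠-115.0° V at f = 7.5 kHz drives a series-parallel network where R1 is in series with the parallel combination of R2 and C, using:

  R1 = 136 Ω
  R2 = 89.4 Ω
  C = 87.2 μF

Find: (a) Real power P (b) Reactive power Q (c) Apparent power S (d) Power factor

Step 1 — Angular frequency: ω = 2π·f = 2π·7500 = 4.712e+04 rad/s.
Step 2 — Component impedances:
  R1: Z = R = 136 Ω
  R2: Z = R = 89.4 Ω
  C: Z = 1/(jωC) = -j/(ω·C) = 0 - j0.2434 Ω
Step 3 — Parallel branch: R2 || C = 1/(1/R2 + 1/C) = 0.0006624 - j0.2434 Ω.
Step 4 — Series with R1: Z_total = R1 + (R2 || C) = 136 - j0.2434 Ω = 136∠-0.1° Ω.
Step 5 — Source phasor: V = 57.3∠-115.0° V = -24.22 - j51.93 V.
Step 6 — Current: I = V / Z = -0.1774 - j0.3822 A = 0.4213∠-114.9° A.
Step 7 — Complex power: S = V·I* = 24.14 - j0.0432 VA.
Step 8 — Real power: P = Re(S) = 24.14 W.
Step 9 — Reactive power: Q = Im(S) = -0.0432 VAR.
Step 10 — Apparent power: |S| = 24.14 VA.
Step 11 — Power factor: PF = P/|S| = 1 (leading).

(a) P = 24.14 W  (b) Q = -0.0432 VAR  (c) S = 24.14 VA  (d) PF = 1 (leading)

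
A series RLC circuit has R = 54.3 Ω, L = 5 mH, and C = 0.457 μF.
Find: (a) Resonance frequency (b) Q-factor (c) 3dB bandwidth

Step 1 — Resonance condition Im(Z)=0 gives ω₀ = 1/√(LC).
Step 2 — ω₀ = 1/√(0.005·4.57e-07) = 2.092e+04 rad/s.
Step 3 — f₀ = ω₀/(2π) = 3329 Hz.
Step 4 — Series Q: Q = ω₀L/R = 2.092e+04·0.005/54.3 = 1.926.
Step 5 — 3dB bandwidth: Δω = ω₀/Q = 1.086e+04 rad/s; BW = Δω/(2π) = 1728 Hz.

(a) f₀ = 3329 Hz  (b) Q = 1.926  (c) BW = 1728 Hz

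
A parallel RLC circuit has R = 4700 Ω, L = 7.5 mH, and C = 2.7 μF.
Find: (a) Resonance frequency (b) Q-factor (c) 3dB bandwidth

Step 1 — Resonance: ω₀ = 1/√(LC) = 1/√(0.0075·2.7e-06) = 7027 rad/s.
Step 2 — f₀ = ω₀/(2π) = 1118 Hz.
Step 3 — Parallel Q: Q = R/(ω₀L) = 4700/(7027·0.0075) = 89.18.
Step 4 — Bandwidth: Δω = ω₀/Q = 78.8 rad/s; BW = Δω/(2π) = 12.54 Hz.

(a) f₀ = 1118 Hz  (b) Q = 89.18  (c) BW = 12.54 Hz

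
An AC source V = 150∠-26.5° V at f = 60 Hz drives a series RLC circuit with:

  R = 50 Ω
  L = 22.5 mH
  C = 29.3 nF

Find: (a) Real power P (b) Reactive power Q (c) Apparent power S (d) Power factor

Step 1 — Angular frequency: ω = 2π·f = 2π·60 = 377 rad/s.
Step 2 — Component impedances:
  R: Z = R = 50 Ω
  L: Z = jωL = j·377·0.0225 = 0 + j8.482 Ω
  C: Z = 1/(jωC) = -j/(ω·C) = 0 - j9.053e+04 Ω
Step 3 — Series combination: Z_total = R + L + C = 50 - j9.052e+04 Ω = 9.052e+04∠-90.0° Ω.
Step 4 — Source phasor: V = 150∠-26.5° V = 134.2 - j66.93 V.
Step 5 — Current: I = V / Z = 0.0007402 + j0.001483 A = 0.001657∠63.5° A.
Step 6 — Complex power: S = V·I* = 0.0001373 - j0.2486 VA.
Step 7 — Real power: P = Re(S) = 0.0001373 W.
Step 8 — Reactive power: Q = Im(S) = -0.2486 VAR.
Step 9 — Apparent power: |S| = 0.2486 VA.
Step 10 — Power factor: PF = P/|S| = 0.0005523 (leading).

(a) P = 0.0001373 W  (b) Q = -0.2486 VAR  (c) S = 0.2486 VA  (d) PF = 0.0005523 (leading)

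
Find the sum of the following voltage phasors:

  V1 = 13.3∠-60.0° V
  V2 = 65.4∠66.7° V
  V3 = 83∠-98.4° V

Step 1 — Convert each phasor to rectangular form:
  V1 = 13.3·(cos(-60.0°) + j·sin(-60.0°)) = 6.65 - j11.52 V
  V2 = 65.4·(cos(66.7°) + j·sin(66.7°)) = 25.87 + j60.07 V
  V3 = 83·(cos(-98.4°) + j·sin(-98.4°)) = -12.12 - j82.11 V
Step 2 — Sum components: V_total = 20.39 - j33.56 V.
Step 3 — Convert to polar: |V_total| = 39.27 V, ∠V_total = -58.7°.

V_total = 39.27∠-58.7° V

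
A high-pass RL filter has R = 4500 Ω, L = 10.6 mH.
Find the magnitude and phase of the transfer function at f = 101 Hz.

Step 1 — Angular frequency: ω = 2π·101 = 634.6 rad/s.
Step 2 — Transfer function: H(jω) = jωL/(R + jωL).
Step 3 — Numerator jωL = j·6.727; denominator R + jωL = 4500 + j6.727.
Step 4 — H = 2.235e-06 + j0.001495.
Step 5 — Magnitude: |H| = 0.001495 (-56.5 dB); phase: φ = 89.9°.

|H| = 0.001495 (-56.5 dB), φ = 89.9°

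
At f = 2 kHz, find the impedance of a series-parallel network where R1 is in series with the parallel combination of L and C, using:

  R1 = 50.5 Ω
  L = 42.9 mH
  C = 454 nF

Step 1 — Angular frequency: ω = 2π·f = 2π·2000 = 1.257e+04 rad/s.
Step 2 — Component impedances:
  R1: Z = R = 50.5 Ω
  L: Z = jωL = j·1.257e+04·0.0429 = 0 + j539.1 Ω
  C: Z = 1/(jωC) = -j/(ω·C) = 0 - j175.3 Ω
Step 3 — Parallel branch: L || C = 1/(1/L + 1/C) = 0 - j259.7 Ω.
Step 4 — Series with R1: Z_total = R1 + (L || C) = 50.5 - j259.7 Ω = 264.6∠-79.0° Ω.

Z = 50.5 - j259.7 Ω = 264.6∠-79.0° Ω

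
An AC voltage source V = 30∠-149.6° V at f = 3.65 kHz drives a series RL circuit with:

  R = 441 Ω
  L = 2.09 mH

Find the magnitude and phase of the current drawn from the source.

Step 1 — Angular frequency: ω = 2π·f = 2π·3650 = 2.293e+04 rad/s.
Step 2 — Component impedances:
  R: Z = R = 441 Ω
  L: Z = jωL = j·2.293e+04·0.00209 = 0 + j47.93 Ω
Step 3 — Series combination: Z_total = R + L = 441 + j47.93 Ω = 443.6∠6.2° Ω.
Step 4 — Source phasor: V = 30∠-149.6° V = -25.88 - j15.18 V.
Step 5 — Ohm's law: I = V / Z_total = (-25.88 - j15.18) / (441 + j47.93) = -0.06169 - j0.02772 A.
Step 6 — Convert to polar: |I| = 0.06763 A, ∠I = -155.8°.

I = 0.06763∠-155.8° A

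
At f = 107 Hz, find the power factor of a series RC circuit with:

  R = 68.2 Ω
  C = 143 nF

Step 1 — Angular frequency: ω = 2π·f = 2π·107 = 672.3 rad/s.
Step 2 — Component impedances:
  R: Z = R = 68.2 Ω
  C: Z = 1/(jωC) = -j/(ω·C) = 0 - j1.04e+04 Ω
Step 3 — Series combination: Z_total = R + C = 68.2 - j1.04e+04 Ω = 1.04e+04∠-89.6° Ω.
Step 4 — Power factor: PF = cos(φ) = Re(Z)/|Z| = 68.2/10401.8 = 0.006557.
Step 5 — Type: Im(Z) = -1.04e+04 ⇒ leading (phase φ = -89.6°).

PF = 0.006557 (leading, φ = -89.6°)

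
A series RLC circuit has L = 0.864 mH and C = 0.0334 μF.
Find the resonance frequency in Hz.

Step 1 — Resonance condition Im(Z)=0 gives ω₀ = 1/√(LC).
Step 2 — ω₀ = 1/√(0.000864·3.34e-08) = 1.862e+05 rad/s.
Step 3 — f₀ = ω₀/(2π) = 2.963e+04 Hz.

f₀ = 2.963e+04 Hz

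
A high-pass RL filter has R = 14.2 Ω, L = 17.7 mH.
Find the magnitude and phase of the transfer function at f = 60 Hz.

Step 1 — Angular frequency: ω = 2π·60 = 377 rad/s.
Step 2 — Transfer function: H(jω) = jωL/(R + jωL).
Step 3 — Numerator jωL = j·6.673; denominator R + jωL = 14.2 + j6.673.
Step 4 — H = 0.1809 + j0.3849.
Step 5 — Magnitude: |H| = 0.4253 (-7.4 dB); phase: φ = 64.8°.

|H| = 0.4253 (-7.4 dB), φ = 64.8°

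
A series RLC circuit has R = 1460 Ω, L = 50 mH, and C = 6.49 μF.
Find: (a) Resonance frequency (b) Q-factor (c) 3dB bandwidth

Step 1 — Resonance: ω₀ = 1/√(LC) = 1/√(0.05·6.49e-06) = 1755 rad/s.
Step 2 — f₀ = ω₀/(2π) = 279.4 Hz.
Step 3 — Series Q: Q = ω₀L/R = 1755·0.05/1460 = 0.06012.
Step 4 — Bandwidth: Δω = ω₀/Q = 2.92e+04 rad/s; BW = Δω/(2π) = 4647 Hz.

(a) f₀ = 279.4 Hz  (b) Q = 0.06012  (c) BW = 4647 Hz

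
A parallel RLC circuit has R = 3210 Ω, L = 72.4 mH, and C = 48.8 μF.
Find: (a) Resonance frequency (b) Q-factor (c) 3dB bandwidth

Step 1 — Resonance: ω₀ = 1/√(LC) = 1/√(0.0724·4.88e-05) = 532 rad/s.
Step 2 — f₀ = ω₀/(2π) = 84.67 Hz.
Step 3 — Parallel Q: Q = R/(ω₀L) = 3210/(532·0.0724) = 83.34.
Step 4 — Bandwidth: Δω = ω₀/Q = 6.384 rad/s; BW = Δω/(2π) = 1.016 Hz.

(a) f₀ = 84.67 Hz  (b) Q = 83.34  (c) BW = 1.016 Hz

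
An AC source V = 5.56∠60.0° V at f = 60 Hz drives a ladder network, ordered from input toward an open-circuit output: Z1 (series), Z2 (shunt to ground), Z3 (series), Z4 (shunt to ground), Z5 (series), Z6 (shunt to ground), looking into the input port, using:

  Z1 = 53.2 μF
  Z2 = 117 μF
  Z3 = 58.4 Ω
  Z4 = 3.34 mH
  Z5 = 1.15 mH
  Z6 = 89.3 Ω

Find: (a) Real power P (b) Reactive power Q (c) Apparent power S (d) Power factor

Step 1 — Angular frequency: ω = 2π·f = 2π·60 = 377 rad/s.
Step 2 — Component impedances:
  Z1: Z = 1/(jωC) = -j/(ω·C) = 0 - j49.86 Ω
  Z2: Z = 1/(jωC) = -j/(ω·C) = 0 - j22.67 Ω
  Z3: Z = R = 58.4 Ω
  Z4: Z = jωL = j·377·0.00334 = 0 + j1.259 Ω
  Z5: Z = jωL = j·377·0.00115 = 0 + j0.4335 Ω
  Z6: Z = R = 89.3 Ω
Step 3 — Ladder network (open output): work backward from the far end, alternating series and parallel combinations. Z_in = 7.757 - j69.69 Ω = 70.12∠-83.6° Ω.
Step 4 — Source phasor: V = 5.56∠60.0° V = 2.78 + j4.815 V.
Step 5 — Current: I = V / Z = -0.06386 + j0.047 A = 0.07929∠143.6° A.
Step 6 — Complex power: S = V·I* = 0.04877 - j0.4382 VA.
Step 7 — Real power: P = Re(S) = 0.04877 W.
Step 8 — Reactive power: Q = Im(S) = -0.4382 VAR.
Step 9 — Apparent power: |S| = 0.4409 VA.
Step 10 — Power factor: PF = P/|S| = 0.1106 (leading).

(a) P = 0.04877 W  (b) Q = -0.4382 VAR  (c) S = 0.4409 VA  (d) PF = 0.1106 (leading)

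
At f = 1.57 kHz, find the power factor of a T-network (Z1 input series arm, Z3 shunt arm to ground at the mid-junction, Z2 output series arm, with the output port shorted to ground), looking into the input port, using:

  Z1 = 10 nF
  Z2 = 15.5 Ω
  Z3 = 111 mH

Step 1 — Angular frequency: ω = 2π·f = 2π·1570 = 9865 rad/s.
Step 2 — Component impedances:
  Z1: Z = 1/(jωC) = -j/(ω·C) = 0 - j1.014e+04 Ω
  Z2: Z = R = 15.5 Ω
  Z3: Z = jωL = j·9865·0.111 = 0 + j1095 Ω
Step 3 — With the output port shorted to ground, the output series arm Z2 runs from the junction to ground; the shunt arm Z3 also runs from the junction to ground. They appear in parallel: Z3 || Z2 = 15.5 + j0.2194 Ω.
Step 4 — Series with input arm Z1: Z_in = Z1 + (Z3 || Z2) = 15.5 - j1.014e+04 Ω = 1.014e+04∠-89.9° Ω.
Step 5 — Power factor: PF = cos(φ) = Re(Z)/|Z| = 15.5/1.014e+04 = 0.001529.
Step 6 — Type: Im(Z) = -1.014e+04 ⇒ leading (phase φ = -89.9°).

PF = 0.001529 (leading, φ = -89.9°)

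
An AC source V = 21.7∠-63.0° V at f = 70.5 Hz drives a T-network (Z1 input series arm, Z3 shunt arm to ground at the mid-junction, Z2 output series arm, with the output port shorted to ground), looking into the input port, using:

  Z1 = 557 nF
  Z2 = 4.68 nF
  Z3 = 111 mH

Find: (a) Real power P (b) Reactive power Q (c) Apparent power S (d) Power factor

Step 1 — Angular frequency: ω = 2π·f = 2π·70.5 = 443 rad/s.
Step 2 — Component impedances:
  Z1: Z = 1/(jωC) = -j/(ω·C) = 0 - j4053 Ω
  Z2: Z = 1/(jωC) = -j/(ω·C) = 0 - j4.824e+05 Ω
  Z3: Z = jωL = j·443·0.111 = 0 + j49.17 Ω
Step 3 — With the output port shorted to ground, the output series arm Z2 runs from the junction to ground; the shunt arm Z3 also runs from the junction to ground. They appear in parallel: Z3 || Z2 = 0 + j49.17 Ω.
Step 4 — Series with input arm Z1: Z_in = Z1 + (Z3 || Z2) = 0 - j4004 Ω = 4004∠-90.0° Ω.
Step 5 — Source phasor: V = 21.7∠-63.0° V = 9.852 - j19.33 V.
Step 6 — Current: I = V / Z = 0.004829 + j0.002461 A = 0.00542∠27.0° A.
Step 7 — Complex power: S = V·I* = 0 - j0.1176 VA.
Step 8 — Real power: P = Re(S) = 0 W.
Step 9 — Reactive power: Q = Im(S) = -0.1176 VAR.
Step 10 — Apparent power: |S| = 0.1176 VA.
Step 11 — Power factor: PF = P/|S| = 0 (leading).

(a) P = 0 W  (b) Q = -0.1176 VAR  (c) S = 0.1176 VA  (d) PF = 0 (leading)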